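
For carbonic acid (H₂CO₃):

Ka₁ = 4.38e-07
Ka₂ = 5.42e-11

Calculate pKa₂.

pKa₂ = -log(Ka₂) = -log(5.42e-11) = 10.27.

pK_{a2} = 10.27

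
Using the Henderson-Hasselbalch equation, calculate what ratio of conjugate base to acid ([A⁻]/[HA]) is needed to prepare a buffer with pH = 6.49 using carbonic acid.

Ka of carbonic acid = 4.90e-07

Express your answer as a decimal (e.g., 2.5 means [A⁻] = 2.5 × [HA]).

pKa = -log(4.90e-07) = 6.3098. pH = pKa + log([A⁻]/[HA]), so log([A⁻]/[HA]) = pH − pKa = 6.49 − 6.3098 = 0.1802. [A⁻]/[HA] = 10^(0.1802) = 1.51

[A⁻]/[HA] = 1.51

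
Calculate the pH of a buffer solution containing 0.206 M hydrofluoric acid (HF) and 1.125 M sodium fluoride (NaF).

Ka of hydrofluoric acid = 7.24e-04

pKa = -log(7.24e-04) = 3.14. pH = pKa + log([A⁻]/[HA]) = 3.14 + log(1.125/0.206)

pH = 3.88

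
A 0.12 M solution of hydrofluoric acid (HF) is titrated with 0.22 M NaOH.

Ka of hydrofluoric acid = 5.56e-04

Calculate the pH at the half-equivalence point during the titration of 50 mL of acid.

At half-equivalence [HA] = [A⁻], so Henderson-Hasselbalch gives pH = pKa = -log(5.56e-04) = 3.25.

pH = pKa = 3.25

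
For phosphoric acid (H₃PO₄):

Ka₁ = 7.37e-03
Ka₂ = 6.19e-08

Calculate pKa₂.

pKa₂ = -log(Ka₂) = -log(6.19e-08) = 7.21.

pK_{a2} = 7.21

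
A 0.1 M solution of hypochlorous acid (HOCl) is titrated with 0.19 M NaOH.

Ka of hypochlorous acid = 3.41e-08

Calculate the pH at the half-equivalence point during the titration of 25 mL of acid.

At half-equivalence [HA] = [A⁻], so Henderson-Hasselbalch gives pH = pKa = -log(3.41e-08) = 7.47.

pH = pKa = 7.47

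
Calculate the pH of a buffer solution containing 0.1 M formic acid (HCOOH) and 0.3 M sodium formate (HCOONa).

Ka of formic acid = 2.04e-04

pKa = -log(2.04e-04) = 3.69. pH = pKa + log([A⁻]/[HA]) = 3.69 + log(0.3/0.1)

pH = 4.17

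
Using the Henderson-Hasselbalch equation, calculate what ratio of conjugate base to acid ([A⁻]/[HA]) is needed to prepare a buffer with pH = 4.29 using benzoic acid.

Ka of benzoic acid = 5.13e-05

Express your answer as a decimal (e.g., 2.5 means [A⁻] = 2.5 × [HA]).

pKa = -log(5.13e-05) = 4.2899. pH = pKa + log([A⁻]/[HA]), so log([A⁻]/[HA]) = pH − pKa = 4.29 − 4.2899 = 0.0001. [A⁻]/[HA] = 10^(0.0001) = 1.00

[A⁻]/[HA] = 1.00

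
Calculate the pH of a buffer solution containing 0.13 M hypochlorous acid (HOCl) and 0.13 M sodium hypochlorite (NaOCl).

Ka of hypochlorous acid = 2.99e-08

pKa = -log(2.99e-08) = 7.52. pH = pKa + log([A⁻]/[HA]) = 7.52 + log(0.13/0.13)

pH = 7.52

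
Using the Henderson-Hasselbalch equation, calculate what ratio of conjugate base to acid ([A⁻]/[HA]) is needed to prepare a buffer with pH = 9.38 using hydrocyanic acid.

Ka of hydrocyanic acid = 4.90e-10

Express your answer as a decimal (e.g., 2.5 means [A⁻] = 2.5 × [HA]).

pKa = -log(4.90e-10) = 9.3098. pH = pKa + log([A⁻]/[HA]), so log([A⁻]/[HA]) = pH − pKa = 9.38 − 9.3098 = 0.0702. [A⁻]/[HA] = 10^(0.0702) = 1.18

[A⁻]/[HA] = 1.18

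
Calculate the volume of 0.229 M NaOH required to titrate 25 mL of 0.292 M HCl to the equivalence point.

At equivalence: moles acid = moles base. moles HCl = 0.292 × 25/1000 = 0.0073 mol. V_base = moles / 0.229 × 1000 = 31.9 mL.

V_{base} = 31.9 mL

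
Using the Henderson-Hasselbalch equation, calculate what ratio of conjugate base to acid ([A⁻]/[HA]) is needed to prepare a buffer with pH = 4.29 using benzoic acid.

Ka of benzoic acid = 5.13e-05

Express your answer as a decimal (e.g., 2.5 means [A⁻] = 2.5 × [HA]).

pKa = -log(5.13e-05) = 4.2899. pH = pKa + log([A⁻]/[HA]), so log([A⁻]/[HA]) = pH − pKa = 4.29 − 4.2899 = 0.0001. [A⁻]/[HA] = 10^(0.0001) = 1.00

[A⁻]/[HA] = 1.00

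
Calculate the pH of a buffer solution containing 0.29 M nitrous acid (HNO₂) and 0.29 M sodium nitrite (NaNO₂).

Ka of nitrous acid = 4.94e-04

pKa = -log(4.94e-04) = 3.31. pH = pKa + log([A⁻]/[HA]) = 3.31 + log(0.29/0.29)

pH = 3.31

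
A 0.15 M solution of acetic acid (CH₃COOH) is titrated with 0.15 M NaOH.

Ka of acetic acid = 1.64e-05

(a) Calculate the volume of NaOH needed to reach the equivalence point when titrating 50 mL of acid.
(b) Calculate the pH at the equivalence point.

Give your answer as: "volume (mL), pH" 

moles acid = 0.15 × 50/1000 = 0.0075 mol; V_base = moles/0.15 × 1000 = 50.0 mL. At equivalence only the conjugate base is present: [A⁻] = 0.0075/0.100 = 7.5000e-02 M. Kb = Kw/Ka = 6.10e-10; [OH⁻] = √(Kb × [A⁻]) = 6.7625e-06; pOH = 5.17; pH = 14 - pOH = 8.83.

V = 50.0 mL, pH = 8.83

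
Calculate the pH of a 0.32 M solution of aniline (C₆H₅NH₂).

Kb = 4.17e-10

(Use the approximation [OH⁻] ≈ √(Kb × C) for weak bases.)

[OH⁻] = √(Kb × C) = √(4.17e-10 × 0.32) = 1.1552e-05. pOH = 4.94, pH = 14 - pOH

pH = 9.06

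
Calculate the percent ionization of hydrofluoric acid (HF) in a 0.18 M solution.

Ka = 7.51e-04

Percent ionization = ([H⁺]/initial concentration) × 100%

Using Ka equilibrium: x² + Ka×x - Ka×C = 0. Solving: [H⁺] = 1.1257e-02. Percent = (1.1257e-02/0.18) × 100

Percent ionization = 6.25%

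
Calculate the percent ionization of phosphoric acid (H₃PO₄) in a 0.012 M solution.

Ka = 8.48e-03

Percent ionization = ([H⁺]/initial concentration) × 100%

Using Ka equilibrium: x² + Ka×x - Ka×C = 0. Solving: [H⁺] = 6.7025e-03. Percent = (6.7025e-03/0.012) × 100

Percent ionization = 55.9%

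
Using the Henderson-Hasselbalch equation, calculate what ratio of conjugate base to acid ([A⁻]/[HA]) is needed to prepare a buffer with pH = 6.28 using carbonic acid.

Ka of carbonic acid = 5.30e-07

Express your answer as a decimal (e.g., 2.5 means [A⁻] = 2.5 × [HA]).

pKa = -log(5.30e-07) = 6.2757. pH = pKa + log([A⁻]/[HA]), so log([A⁻]/[HA]) = pH − pKa = 6.28 − 6.2757 = 0.0043. [A⁻]/[HA] = 10^(0.0043) = 1.01

[A⁻]/[HA] = 1.01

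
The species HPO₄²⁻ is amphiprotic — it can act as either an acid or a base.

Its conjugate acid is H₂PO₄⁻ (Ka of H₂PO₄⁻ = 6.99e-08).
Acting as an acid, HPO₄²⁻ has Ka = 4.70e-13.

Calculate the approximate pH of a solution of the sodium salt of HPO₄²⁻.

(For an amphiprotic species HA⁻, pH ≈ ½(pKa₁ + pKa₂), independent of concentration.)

pKa₁ = -log(6.99e-08) = 7.16; pKa₂ = -log(4.70e-13) = 12.33. For an amphiprotic species, pH ≈ ½(pKa₁ + pKa₂) = ½(7.16 + 12.33) = 9.74.

pH = 9.74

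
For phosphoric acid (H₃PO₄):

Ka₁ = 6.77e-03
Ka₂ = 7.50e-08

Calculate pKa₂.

pKa₂ = -log(Ka₂) = -log(7.50e-08) = 7.12.

pK_{a2} = 7.12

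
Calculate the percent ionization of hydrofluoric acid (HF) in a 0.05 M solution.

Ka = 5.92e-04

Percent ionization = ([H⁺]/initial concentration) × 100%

Using Ka equilibrium: x² + Ka×x - Ka×C = 0. Solving: [H⁺] = 5.1526e-03. Percent = (5.1526e-03/0.05) × 100

Percent ionization = 10.3%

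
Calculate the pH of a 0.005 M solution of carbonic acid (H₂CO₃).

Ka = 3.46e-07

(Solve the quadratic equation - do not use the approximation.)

x² + Ka×x - Ka×C = 0. Using quadratic formula: [H⁺] = 4.1421e-05

pH = 4.38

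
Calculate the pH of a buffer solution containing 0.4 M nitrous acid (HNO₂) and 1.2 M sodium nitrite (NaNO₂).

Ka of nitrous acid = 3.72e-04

pKa = -log(3.72e-04) = 3.43. pH = pKa + log([A⁻]/[HA]) = 3.43 + log(1.2/0.4)

pH = 3.91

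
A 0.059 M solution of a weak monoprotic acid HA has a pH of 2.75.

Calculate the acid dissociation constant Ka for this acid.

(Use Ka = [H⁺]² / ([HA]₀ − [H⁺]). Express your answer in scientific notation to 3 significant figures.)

[H⁺] = 10^(−pH) = 10^(−2.75) = 1.778e-03 M. For HA ⇌ H⁺ + A⁻, Ka = [H⁺][A⁻]/[HA] = [H⁺]² / ([HA]₀ − [H⁺]) = (1.778e-03)² / (0.059 − 1.778e-03) = 5.53e-05.

K_a = 5.53e-05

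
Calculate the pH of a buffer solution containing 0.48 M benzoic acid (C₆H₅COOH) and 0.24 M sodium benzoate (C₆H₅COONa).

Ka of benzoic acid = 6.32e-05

pKa = -log(6.32e-05) = 4.20. pH = pKa + log([A⁻]/[HA]) = 4.20 + log(0.24/0.48)

pH = 3.90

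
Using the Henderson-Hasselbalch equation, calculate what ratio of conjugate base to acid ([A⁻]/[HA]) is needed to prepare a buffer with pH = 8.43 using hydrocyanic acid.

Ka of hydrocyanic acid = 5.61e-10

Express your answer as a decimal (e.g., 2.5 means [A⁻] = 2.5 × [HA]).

pKa = -log(5.61e-10) = 9.2510. pH = pKa + log([A⁻]/[HA]), so log([A⁻]/[HA]) = pH − pKa = 8.43 − 9.2510 = -0.8210. [A⁻]/[HA] = 10^(-0.8210) = 0.151

[A⁻]/[HA] = 0.151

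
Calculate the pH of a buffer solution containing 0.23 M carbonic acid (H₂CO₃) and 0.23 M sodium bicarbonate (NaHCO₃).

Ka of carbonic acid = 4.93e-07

pKa = -log(4.93e-07) = 6.31. pH = pKa + log([A⁻]/[HA]) = 6.31 + log(0.23/0.23)

pH = 6.31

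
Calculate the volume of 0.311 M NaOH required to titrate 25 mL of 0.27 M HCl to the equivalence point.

At equivalence: moles acid = moles base. moles HCl = 0.27 × 25/1000 = 0.00675 mol. V_base = moles / 0.311 × 1000 = 21.7 mL.

V_{base} = 21.7 mL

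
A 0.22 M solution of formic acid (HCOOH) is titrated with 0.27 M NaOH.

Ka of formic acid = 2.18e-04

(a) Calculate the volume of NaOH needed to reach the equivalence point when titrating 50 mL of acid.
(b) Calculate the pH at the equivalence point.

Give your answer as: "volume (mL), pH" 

moles acid = 0.22 × 50/1000 = 0.011 mol; V_base = moles/0.27 × 1000 = 40.7 mL. At equivalence only the conjugate base is present: [A⁻] = 0.011/0.091 = 1.2122e-01 M. Kb = Kw/Ka = 4.59e-11; [OH⁻] = √(Kb × [A⁻]) = 2.3581e-06; pOH = 5.63; pH = 14 - pOH = 8.37.

V = 40.7 mL, pH = 8.37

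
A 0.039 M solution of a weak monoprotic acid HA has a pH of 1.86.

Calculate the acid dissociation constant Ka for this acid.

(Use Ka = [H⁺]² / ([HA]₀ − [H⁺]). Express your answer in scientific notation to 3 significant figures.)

[H⁺] = 10^(−pH) = 10^(−1.86) = 1.380e-02 M. For HA ⇌ H⁺ + A⁻, Ka = [H⁺][A⁻]/[HA] = [H⁺]² / ([HA]₀ − [H⁺]) = (1.380e-02)² / (0.039 − 1.380e-02) = 7.56e-03.

K_a = 7.56e-03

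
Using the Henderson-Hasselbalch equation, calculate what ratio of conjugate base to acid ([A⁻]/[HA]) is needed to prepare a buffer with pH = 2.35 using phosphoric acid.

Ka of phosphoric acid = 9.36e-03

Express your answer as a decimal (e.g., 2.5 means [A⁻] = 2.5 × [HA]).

pKa = -log(9.36e-03) = 2.0287. pH = pKa + log([A⁻]/[HA]), so log([A⁻]/[HA]) = pH − pKa = 2.35 − 2.0287 = 0.3213. [A⁻]/[HA] = 10^(0.3213) = 2.10

[A⁻]/[HA] = 2.10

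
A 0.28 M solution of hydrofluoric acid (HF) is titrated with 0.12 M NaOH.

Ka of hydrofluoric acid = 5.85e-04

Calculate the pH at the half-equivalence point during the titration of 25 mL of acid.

At half-equivalence [HA] = [A⁻], so Henderson-Hasselbalch gives pH = pKa = -log(5.85e-04) = 3.23.

pH = pKa = 3.23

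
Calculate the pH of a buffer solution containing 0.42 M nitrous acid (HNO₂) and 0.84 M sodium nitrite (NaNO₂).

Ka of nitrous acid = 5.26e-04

pKa = -log(5.26e-04) = 3.28. pH = pKa + log([A⁻]/[HA]) = 3.28 + log(0.84/0.42)

pH = 3.58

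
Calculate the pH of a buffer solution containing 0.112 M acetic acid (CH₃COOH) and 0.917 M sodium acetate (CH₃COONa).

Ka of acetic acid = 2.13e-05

pKa = -log(2.13e-05) = 4.67. pH = pKa + log([A⁻]/[HA]) = 4.67 + log(0.917/0.112)

pH = 5.58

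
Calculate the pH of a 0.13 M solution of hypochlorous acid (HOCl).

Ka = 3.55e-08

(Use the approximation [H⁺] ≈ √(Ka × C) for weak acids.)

[H⁺] = √(Ka × C) = √(3.55e-08 × 0.13) = 6.7934e-05. pH = -log(6.7934e-05)

pH = 4.17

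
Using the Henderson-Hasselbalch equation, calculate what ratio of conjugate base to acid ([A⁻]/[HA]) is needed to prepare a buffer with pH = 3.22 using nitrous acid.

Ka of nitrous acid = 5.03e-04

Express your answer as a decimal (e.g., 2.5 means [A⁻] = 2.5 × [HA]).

pKa = -log(5.03e-04) = 3.2984. pH = pKa + log([A⁻]/[HA]), so log([A⁻]/[HA]) = pH − pKa = 3.22 − 3.2984 = -0.0784. [A⁻]/[HA] = 10^(-0.0784) = 0.835

[A⁻]/[HA] = 0.835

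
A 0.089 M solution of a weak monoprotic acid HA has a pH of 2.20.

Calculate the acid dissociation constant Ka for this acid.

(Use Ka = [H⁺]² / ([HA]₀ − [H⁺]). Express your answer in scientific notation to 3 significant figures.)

[H⁺] = 10^(−pH) = 10^(−2.20) = 6.310e-03 M. For HA ⇌ H⁺ + A⁻, Ka = [H⁺][A⁻]/[HA] = [H⁺]² / ([HA]₀ − [H⁺]) = (6.310e-03)² / (0.089 − 6.310e-03) = 4.81e-04.

K_a = 4.81e-04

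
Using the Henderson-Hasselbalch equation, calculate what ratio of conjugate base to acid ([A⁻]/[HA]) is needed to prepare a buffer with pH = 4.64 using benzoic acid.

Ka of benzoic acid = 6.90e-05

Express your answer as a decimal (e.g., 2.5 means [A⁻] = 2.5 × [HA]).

pKa = -log(6.90e-05) = 4.1612. pH = pKa + log([A⁻]/[HA]), so log([A⁻]/[HA]) = pH − pKa = 4.64 − 4.1612 = 0.4788. [A⁻]/[HA] = 10^(0.4788) = 3.01

[A⁻]/[HA] = 3.01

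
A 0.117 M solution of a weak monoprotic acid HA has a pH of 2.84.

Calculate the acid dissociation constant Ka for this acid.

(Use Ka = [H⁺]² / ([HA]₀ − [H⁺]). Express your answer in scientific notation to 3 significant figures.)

[H⁺] = 10^(−pH) = 10^(−2.84) = 1.445e-03 M. For HA ⇌ H⁺ + A⁻, Ka = [H⁺][A⁻]/[HA] = [H⁺]² / ([HA]₀ − [H⁺]) = (1.445e-03)² / (0.117 − 1.445e-03) = 1.81e-05.

K_a = 1.81e-05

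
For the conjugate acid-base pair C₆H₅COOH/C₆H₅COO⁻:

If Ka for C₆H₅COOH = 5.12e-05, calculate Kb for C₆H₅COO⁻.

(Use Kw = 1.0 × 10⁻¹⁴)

For a conjugate pair Ka × Kb = Kw, so Kb = Kw/Ka = 1.0 × 10⁻¹⁴ / 5.12e-05 = 1.95e-10.

K_b = 1.95e-10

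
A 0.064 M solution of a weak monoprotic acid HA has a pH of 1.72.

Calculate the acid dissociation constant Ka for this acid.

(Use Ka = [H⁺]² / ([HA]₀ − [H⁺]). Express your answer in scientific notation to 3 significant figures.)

[H⁺] = 10^(−pH) = 10^(−1.72) = 1.905e-02 M. For HA ⇌ H⁺ + A⁻, Ka = [H⁺][A⁻]/[HA] = [H⁺]² / ([HA]₀ − [H⁺]) = (1.905e-02)² / (0.064 − 1.905e-02) = 8.08e-03.

K_a = 8.08e-03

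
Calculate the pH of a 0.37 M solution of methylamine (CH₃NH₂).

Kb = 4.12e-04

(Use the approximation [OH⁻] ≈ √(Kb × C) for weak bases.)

[OH⁻] = √(Kb × C) = √(4.12e-04 × 0.37) = 1.2347e-02. pOH = 1.91, pH = 14 - pOH

pH = 12.09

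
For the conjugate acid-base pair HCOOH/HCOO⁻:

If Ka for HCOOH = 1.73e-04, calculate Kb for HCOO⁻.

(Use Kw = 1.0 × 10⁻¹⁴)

For a conjugate pair Ka × Kb = Kw, so Kb = Kw/Ka = 1.0 × 10⁻¹⁴ / 1.73e-04 = 5.78e-11.

K_b = 5.78e-11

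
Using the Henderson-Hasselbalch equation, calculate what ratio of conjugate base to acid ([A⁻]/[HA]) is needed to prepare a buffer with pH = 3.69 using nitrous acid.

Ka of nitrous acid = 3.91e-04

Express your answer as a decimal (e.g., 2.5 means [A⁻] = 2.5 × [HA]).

pKa = -log(3.91e-04) = 3.4078. pH = pKa + log([A⁻]/[HA]), so log([A⁻]/[HA]) = pH − pKa = 3.69 − 3.4078 = 0.2822. [A⁻]/[HA] = 10^(0.2822) = 1.92

[A⁻]/[HA] = 1.92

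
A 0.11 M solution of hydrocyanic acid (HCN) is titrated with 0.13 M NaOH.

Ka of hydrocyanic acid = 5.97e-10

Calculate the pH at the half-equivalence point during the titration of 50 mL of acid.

At half-equivalence [HA] = [A⁻], so Henderson-Hasselbalch gives pH = pKa = -log(5.97e-10) = 9.22.

pH = pKa = 9.22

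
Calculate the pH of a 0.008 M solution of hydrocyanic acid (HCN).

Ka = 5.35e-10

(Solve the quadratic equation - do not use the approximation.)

x² + Ka×x - Ka×C = 0. Using quadratic formula: [H⁺] = 2.0685e-06

pH = 5.68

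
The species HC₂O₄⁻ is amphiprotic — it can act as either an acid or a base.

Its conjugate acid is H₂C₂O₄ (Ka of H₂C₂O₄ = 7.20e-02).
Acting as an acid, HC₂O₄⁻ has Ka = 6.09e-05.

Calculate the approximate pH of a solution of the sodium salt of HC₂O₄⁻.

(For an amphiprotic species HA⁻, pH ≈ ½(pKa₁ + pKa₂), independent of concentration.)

pKa₁ = -log(7.20e-02) = 1.14; pKa₂ = -log(6.09e-05) = 4.22. For an amphiprotic species, pH ≈ ½(pKa₁ + pKa₂) = ½(1.14 + 4.22) = 2.68.

pH = 2.68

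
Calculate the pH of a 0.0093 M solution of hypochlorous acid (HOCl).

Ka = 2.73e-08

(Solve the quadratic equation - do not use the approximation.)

x² + Ka×x - Ka×C = 0. Using quadratic formula: [H⁺] = 1.5920e-05

pH = 4.80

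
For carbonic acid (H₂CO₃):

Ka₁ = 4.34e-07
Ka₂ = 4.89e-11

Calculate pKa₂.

pKa₂ = -log(Ka₂) = -log(4.89e-11) = 10.31.

pK_{a2} = 10.31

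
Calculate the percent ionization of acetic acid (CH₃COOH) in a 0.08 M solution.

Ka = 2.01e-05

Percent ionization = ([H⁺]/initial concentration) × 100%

Using Ka equilibrium: x² + Ka×x - Ka×C = 0. Solving: [H⁺] = 1.2581e-03. Percent = (1.2581e-03/0.08) × 100

Percent ionization = 1.57%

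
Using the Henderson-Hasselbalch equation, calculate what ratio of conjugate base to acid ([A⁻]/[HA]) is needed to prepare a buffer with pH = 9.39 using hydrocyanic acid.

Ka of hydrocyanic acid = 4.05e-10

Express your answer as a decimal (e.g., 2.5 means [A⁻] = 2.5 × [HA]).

pKa = -log(4.05e-10) = 9.3925. pH = pKa + log([A⁻]/[HA]), so log([A⁻]/[HA]) = pH − pKa = 9.39 − 9.3925 = -0.0025. [A⁻]/[HA] = 10^(-0.0025) = 0.994

[A⁻]/[HA] = 0.994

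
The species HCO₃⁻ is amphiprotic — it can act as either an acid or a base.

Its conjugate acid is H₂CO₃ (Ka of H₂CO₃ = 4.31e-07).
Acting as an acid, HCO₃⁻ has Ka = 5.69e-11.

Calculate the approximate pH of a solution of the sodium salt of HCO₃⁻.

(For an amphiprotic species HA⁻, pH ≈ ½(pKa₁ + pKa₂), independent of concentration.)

pKa₁ = -log(4.31e-07) = 6.37; pKa₂ = -log(5.69e-11) = 10.24. For an amphiprotic species, pH ≈ ½(pKa₁ + pKa₂) = ½(6.37 + 10.24) = 8.31.

pH = 8.31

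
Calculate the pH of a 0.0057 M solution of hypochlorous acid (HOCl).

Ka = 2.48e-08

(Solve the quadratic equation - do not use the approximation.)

x² + Ka×x - Ka×C = 0. Using quadratic formula: [H⁺] = 1.1877e-05

pH = 4.93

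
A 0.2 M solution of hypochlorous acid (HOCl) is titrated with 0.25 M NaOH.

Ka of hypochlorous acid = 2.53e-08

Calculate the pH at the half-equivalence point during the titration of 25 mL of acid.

At half-equivalence [HA] = [A⁻], so Henderson-Hasselbalch gives pH = pKa = -log(2.53e-08) = 7.60.

pH = pKa = 7.60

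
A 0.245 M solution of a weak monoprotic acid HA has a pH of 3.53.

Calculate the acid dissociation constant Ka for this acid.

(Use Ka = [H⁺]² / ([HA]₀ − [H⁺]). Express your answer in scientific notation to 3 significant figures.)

[H⁺] = 10^(−pH) = 10^(−3.53) = 2.951e-04 M. For HA ⇌ H⁺ + A⁻, Ka = [H⁺][A⁻]/[HA] = [H⁺]² / ([HA]₀ − [H⁺]) = (2.951e-04)² / (0.245 − 2.951e-04) = 3.56e-07.

K_a = 3.56e-07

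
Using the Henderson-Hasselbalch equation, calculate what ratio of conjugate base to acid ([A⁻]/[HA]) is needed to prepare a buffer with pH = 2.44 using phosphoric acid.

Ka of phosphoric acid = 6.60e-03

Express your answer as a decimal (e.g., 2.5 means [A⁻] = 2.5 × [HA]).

pKa = -log(6.60e-03) = 2.1805. pH = pKa + log([A⁻]/[HA]), so log([A⁻]/[HA]) = pH − pKa = 2.44 − 2.1805 = 0.2595. [A⁻]/[HA] = 10^(0.2595) = 1.82

[A⁻]/[HA] = 1.82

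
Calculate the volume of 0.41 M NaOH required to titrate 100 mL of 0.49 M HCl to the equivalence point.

At equivalence: moles acid = moles base. moles HCl = 0.49 × 100/1000 = 0.049 mol. V_base = moles / 0.41 × 1000 = 119.5 mL.

V_{base} = 119.5 mL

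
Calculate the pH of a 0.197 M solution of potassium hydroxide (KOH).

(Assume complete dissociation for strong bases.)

[OH⁻] = 0.197 M for strong base. pOH = -log[OH⁻] = 0.71, pH = 14 - pOH

pH = 13.29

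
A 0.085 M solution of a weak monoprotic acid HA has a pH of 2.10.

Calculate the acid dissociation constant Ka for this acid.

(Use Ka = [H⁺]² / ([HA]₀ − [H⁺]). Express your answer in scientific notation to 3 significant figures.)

[H⁺] = 10^(−pH) = 10^(−2.10) = 7.943e-03 M. For HA ⇌ H⁺ + A⁻, Ka = [H⁺][A⁻]/[HA] = [H⁺]² / ([HA]₀ − [H⁺]) = (7.943e-03)² / (0.085 − 7.943e-03) = 8.19e-04.

K_a = 8.19e-04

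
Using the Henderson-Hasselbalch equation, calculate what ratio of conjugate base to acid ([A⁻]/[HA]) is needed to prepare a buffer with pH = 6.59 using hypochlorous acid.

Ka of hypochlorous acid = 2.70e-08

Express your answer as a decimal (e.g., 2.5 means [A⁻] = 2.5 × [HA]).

pKa = -log(2.70e-08) = 7.5686. pH = pKa + log([A⁻]/[HA]), so log([A⁻]/[HA]) = pH − pKa = 6.59 − 7.5686 = -0.9786. [A⁻]/[HA] = 10^(-0.9786) = 0.105

[A⁻]/[HA] = 0.105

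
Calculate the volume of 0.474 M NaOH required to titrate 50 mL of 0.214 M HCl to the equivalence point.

At equivalence: moles acid = moles base. moles HCl = 0.214 × 50/1000 = 0.0107 mol. V_base = moles / 0.474 × 1000 = 22.6 mL.

V_{base} = 22.6 mL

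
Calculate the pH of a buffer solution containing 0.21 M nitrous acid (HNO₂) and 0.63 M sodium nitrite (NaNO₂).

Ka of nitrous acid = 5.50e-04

pKa = -log(5.50e-04) = 3.26. pH = pKa + log([A⁻]/[HA]) = 3.26 + log(0.63/0.21)

pH = 3.74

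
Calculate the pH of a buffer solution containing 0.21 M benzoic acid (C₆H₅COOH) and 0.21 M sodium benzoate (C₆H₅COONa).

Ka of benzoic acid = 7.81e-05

pKa = -log(7.81e-05) = 4.11. pH = pKa + log([A⁻]/[HA]) = 4.11 + log(0.21/0.21)

pH = 4.11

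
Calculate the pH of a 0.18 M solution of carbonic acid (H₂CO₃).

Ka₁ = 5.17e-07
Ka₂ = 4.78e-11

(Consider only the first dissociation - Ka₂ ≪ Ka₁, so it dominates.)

First dissociation dominates. From Ka₁ = [H⁺][HA⁻]/[H₂A], x² + Ka₁·x − Ka₁·C = 0 with C = 0.18 M and Ka₁ = 5.17e-07. Solving: [H⁺] = (−Ka₁ + √(Ka₁² + 4·Ka₁·C)) / 2 = 3.0480e-04 M. pH = -log(3.0480e-04) = 3.52.

pH = 3.52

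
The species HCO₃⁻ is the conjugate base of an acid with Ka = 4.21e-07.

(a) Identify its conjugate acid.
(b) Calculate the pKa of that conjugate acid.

(a) The conjugate acid is formed by adding one H⁺ to HCO₃⁻, giving H₂CO₃. (b) pKa = -log(Ka) = -log(4.21e-07) = 6.38.

Conjugate acid: H₂CO₃; pK_a = 6.38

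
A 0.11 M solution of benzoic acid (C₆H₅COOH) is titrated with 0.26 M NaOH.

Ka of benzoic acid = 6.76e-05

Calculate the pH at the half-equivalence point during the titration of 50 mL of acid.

At half-equivalence [HA] = [A⁻], so Henderson-Hasselbalch gives pH = pKa = -log(6.76e-05) = 4.17.

pH = pKa = 4.17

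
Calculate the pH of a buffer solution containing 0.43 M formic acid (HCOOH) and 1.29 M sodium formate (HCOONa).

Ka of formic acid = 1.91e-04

pKa = -log(1.91e-04) = 3.72. pH = pKa + log([A⁻]/[HA]) = 3.72 + log(1.29/0.43)

pH = 4.20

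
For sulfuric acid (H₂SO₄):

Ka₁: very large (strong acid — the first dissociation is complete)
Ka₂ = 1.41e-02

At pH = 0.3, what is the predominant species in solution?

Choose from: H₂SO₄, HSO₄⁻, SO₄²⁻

The first dissociation is complete, so H₂SO₄ itself is never the predominant species in water; pKa₂ = -log(1.41e-02) = 1.85. For a polyprotic acid the predominant species crosses at each pKa: below pKa_n the protonated form dominates, above it the deprotonated form does. At pH = 0.3, the predominant species is HSO₄⁻.

HSO₄⁻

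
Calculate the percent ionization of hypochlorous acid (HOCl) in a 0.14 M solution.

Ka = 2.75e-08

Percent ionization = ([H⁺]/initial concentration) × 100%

Using Ka equilibrium: x² + Ka×x - Ka×C = 0. Solving: [H⁺] = 6.2035e-05. Percent = (6.2035e-05/0.14) × 100

Percent ionization = 0.0443%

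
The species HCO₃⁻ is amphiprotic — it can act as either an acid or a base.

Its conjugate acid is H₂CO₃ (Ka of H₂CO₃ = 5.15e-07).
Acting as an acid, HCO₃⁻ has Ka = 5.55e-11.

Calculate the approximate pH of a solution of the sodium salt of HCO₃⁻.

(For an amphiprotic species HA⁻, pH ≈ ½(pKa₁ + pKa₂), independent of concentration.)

pKa₁ = -log(5.15e-07) = 6.29; pKa₂ = -log(5.55e-11) = 10.26. For an amphiprotic species, pH ≈ ½(pKa₁ + pKa₂) = ½(6.29 + 10.26) = 8.27.

pH = 8.27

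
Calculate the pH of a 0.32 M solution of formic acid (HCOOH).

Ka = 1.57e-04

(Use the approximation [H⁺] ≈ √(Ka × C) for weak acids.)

[H⁺] = √(Ka × C) = √(1.57e-04 × 0.32) = 7.0880e-03. pH = -log(7.0880e-03)

pH = 2.15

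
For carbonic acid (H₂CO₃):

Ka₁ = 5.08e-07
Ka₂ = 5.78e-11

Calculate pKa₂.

pKa₂ = -log(Ka₂) = -log(5.78e-11) = 10.24.

pK_{a2} = 10.24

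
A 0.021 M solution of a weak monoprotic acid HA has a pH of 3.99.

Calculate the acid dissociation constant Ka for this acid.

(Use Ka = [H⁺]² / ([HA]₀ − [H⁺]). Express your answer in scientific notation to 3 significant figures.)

[H⁺] = 10^(−pH) = 10^(−3.99) = 1.023e-04 M. For HA ⇌ H⁺ + A⁻, Ka = [H⁺][A⁻]/[HA] = [H⁺]² / ([HA]₀ − [H⁺]) = (1.023e-04)² / (0.021 − 1.023e-04) = 5.01e-07.

K_a = 5.01e-07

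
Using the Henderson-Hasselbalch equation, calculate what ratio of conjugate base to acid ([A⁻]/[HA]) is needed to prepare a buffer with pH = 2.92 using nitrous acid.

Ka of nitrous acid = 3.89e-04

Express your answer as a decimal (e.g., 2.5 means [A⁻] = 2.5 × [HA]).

pKa = -log(3.89e-04) = 3.4101. pH = pKa + log([A⁻]/[HA]), so log([A⁻]/[HA]) = pH − pKa = 2.92 − 3.4101 = -0.4901. [A⁻]/[HA] = 10^(-0.4901) = 0.324

[A⁻]/[HA] = 0.324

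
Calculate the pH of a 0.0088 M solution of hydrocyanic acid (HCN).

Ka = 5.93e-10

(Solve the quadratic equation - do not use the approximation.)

x² + Ka×x - Ka×C = 0. Using quadratic formula: [H⁺] = 2.2841e-06

pH = 5.64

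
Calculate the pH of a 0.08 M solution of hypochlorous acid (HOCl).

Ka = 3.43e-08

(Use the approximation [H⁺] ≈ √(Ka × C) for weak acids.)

[H⁺] = √(Ka × C) = √(3.43e-08 × 0.08) = 5.2383e-05. pH = -log(5.2383e-05)

pH = 4.28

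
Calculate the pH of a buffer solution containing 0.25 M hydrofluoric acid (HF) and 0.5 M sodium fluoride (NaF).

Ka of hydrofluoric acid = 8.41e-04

pKa = -log(8.41e-04) = 3.08. pH = pKa + log([A⁻]/[HA]) = 3.08 + log(0.5/0.25)

pH = 3.38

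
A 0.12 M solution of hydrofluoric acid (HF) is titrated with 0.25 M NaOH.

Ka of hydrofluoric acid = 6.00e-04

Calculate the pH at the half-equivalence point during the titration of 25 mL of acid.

At half-equivalence [HA] = [A⁻], so Henderson-Hasselbalch gives pH = pKa = -log(6.00e-04) = 3.22.

pH = pKa = 3.22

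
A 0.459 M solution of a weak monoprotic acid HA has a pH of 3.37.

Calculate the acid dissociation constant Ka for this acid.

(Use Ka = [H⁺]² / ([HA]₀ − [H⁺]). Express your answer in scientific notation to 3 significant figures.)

[H⁺] = 10^(−pH) = 10^(−3.37) = 4.266e-04 M. For HA ⇌ H⁺ + A⁻, Ka = [H⁺][A⁻]/[HA] = [H⁺]² / ([HA]₀ − [H⁺]) = (4.266e-04)² / (0.459 − 4.266e-04) = 3.97e-07.

K_a = 3.97e-07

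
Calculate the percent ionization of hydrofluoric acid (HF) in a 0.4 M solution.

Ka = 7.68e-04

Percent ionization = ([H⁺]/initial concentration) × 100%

Using Ka equilibrium: x² + Ka×x - Ka×C = 0. Solving: [H⁺] = 1.7147e-02. Percent = (1.7147e-02/0.4) × 100

Percent ionization = 4.29%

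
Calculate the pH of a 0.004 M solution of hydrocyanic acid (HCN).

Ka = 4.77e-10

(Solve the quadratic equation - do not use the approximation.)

x² + Ka×x - Ka×C = 0. Using quadratic formula: [H⁺] = 1.3811e-06

pH = 5.86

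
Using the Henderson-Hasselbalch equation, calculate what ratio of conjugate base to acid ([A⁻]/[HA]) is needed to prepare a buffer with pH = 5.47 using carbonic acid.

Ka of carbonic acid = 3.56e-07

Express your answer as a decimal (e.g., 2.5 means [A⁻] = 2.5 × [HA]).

pKa = -log(3.56e-07) = 6.4486. pH = pKa + log([A⁻]/[HA]), so log([A⁻]/[HA]) = pH − pKa = 5.47 − 6.4486 = -0.9786. [A⁻]/[HA] = 10^(-0.9786) = 0.105

[A⁻]/[HA] = 0.105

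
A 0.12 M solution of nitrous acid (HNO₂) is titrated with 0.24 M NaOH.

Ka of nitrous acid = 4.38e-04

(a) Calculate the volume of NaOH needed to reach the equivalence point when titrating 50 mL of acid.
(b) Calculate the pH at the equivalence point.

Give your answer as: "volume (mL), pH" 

moles acid = 0.12 × 50/1000 = 0.006 mol; V_base = moles/0.24 × 1000 = 25.0 mL. At equivalence only the conjugate base is present: [A⁻] = 0.006/0.075 = 8.0000e-02 M. Kb = Kw/Ka = 2.28e-11; [OH⁻] = √(Kb × [A⁻]) = 1.3515e-06; pOH = 5.87; pH = 14 - pOH = 8.13.

V = 25.0 mL, pH = 8.13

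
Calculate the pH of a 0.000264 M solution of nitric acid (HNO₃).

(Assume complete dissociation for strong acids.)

[H⁺] = 0.000264 M for strong acid. pH = -log[H⁺] = -log(0.000264)

pH = 3.58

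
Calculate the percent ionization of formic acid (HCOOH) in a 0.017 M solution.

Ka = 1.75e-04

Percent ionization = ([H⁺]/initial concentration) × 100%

Using Ka equilibrium: x² + Ka×x - Ka×C = 0. Solving: [H⁺] = 1.6395e-03. Percent = (1.6395e-03/0.017) × 100

Percent ionization = 9.64%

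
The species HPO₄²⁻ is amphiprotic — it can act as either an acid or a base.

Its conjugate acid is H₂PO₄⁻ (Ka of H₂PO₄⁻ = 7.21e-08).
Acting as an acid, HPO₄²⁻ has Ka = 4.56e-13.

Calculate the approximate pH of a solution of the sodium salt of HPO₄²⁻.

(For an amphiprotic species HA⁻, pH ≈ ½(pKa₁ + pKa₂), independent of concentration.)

pKa₁ = -log(7.21e-08) = 7.14; pKa₂ = -log(4.56e-13) = 12.34. For an amphiprotic species, pH ≈ ½(pKa₁ + pKa₂) = ½(7.14 + 12.34) = 9.74.

pH = 9.74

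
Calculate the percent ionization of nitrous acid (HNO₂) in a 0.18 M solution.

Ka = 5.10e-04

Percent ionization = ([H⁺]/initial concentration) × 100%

Using Ka equilibrium: x² + Ka×x - Ka×C = 0. Solving: [H⁺] = 9.3296e-03. Percent = (9.3296e-03/0.18) × 100

Percent ionization = 5.18%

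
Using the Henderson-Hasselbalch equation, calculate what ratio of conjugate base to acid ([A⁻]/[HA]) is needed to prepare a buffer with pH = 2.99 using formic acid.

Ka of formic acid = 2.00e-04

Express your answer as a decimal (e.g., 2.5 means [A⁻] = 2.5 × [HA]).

pKa = -log(2.00e-04) = 3.6990. pH = pKa + log([A⁻]/[HA]), so log([A⁻]/[HA]) = pH − pKa = 2.99 − 3.6990 = -0.7090. [A⁻]/[HA] = 10^(-0.7090) = 0.195

[A⁻]/[HA] = 0.195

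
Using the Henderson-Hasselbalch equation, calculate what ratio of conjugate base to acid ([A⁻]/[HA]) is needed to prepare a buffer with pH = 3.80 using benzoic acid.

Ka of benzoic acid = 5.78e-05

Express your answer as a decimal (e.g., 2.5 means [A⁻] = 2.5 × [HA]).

pKa = -log(5.78e-05) = 4.2381. pH = pKa + log([A⁻]/[HA]), so log([A⁻]/[HA]) = pH − pKa = 3.80 − 4.2381 = -0.4381. [A⁻]/[HA] = 10^(-0.4381) = 0.365

[A⁻]/[HA] = 0.365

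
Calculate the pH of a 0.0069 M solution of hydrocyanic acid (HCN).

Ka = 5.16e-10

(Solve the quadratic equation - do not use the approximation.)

x² + Ka×x - Ka×C = 0. Using quadratic formula: [H⁺] = 1.8866e-06

pH = 5.72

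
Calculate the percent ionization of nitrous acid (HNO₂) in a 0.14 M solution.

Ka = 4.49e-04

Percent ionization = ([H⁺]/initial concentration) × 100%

Using Ka equilibrium: x² + Ka×x - Ka×C = 0. Solving: [H⁺] = 7.7071e-03. Percent = (7.7071e-03/0.14) × 100

Percent ionization = 5.51%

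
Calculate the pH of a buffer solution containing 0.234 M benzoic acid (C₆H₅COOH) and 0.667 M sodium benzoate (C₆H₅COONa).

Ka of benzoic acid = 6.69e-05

pKa = -log(6.69e-05) = 4.17. pH = pKa + log([A⁻]/[HA]) = 4.17 + log(0.667/0.234)

pH = 4.63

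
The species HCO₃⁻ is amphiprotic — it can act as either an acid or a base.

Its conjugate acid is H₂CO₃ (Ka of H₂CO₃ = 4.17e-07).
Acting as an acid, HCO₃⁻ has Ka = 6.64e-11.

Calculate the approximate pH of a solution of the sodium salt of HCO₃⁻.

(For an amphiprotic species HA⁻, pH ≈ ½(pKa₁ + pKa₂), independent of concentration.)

pKa₁ = -log(4.17e-07) = 6.38; pKa₂ = -log(6.64e-11) = 10.18. For an amphiprotic species, pH ≈ ½(pKa₁ + pKa₂) = ½(6.38 + 10.18) = 8.28.

pH = 8.28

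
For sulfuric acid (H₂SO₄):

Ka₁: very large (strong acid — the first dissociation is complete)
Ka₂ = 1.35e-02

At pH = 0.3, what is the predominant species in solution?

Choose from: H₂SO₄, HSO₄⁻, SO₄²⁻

The first dissociation is complete, so H₂SO₄ itself is never the predominant species in water; pKa₂ = -log(1.35e-02) = 1.87. For a polyprotic acid the predominant species crosses at each pKa: below pKa_n the protonated form dominates, above it the deprotonated form does. At pH = 0.3, the predominant species is HSO₄⁻.

HSO₄⁻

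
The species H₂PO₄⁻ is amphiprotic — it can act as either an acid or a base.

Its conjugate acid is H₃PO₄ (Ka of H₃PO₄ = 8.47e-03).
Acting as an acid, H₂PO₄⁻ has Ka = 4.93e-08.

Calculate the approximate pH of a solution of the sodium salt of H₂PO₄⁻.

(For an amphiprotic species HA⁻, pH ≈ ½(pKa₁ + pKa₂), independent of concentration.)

pKa₁ = -log(8.47e-03) = 2.07; pKa₂ = -log(4.93e-08) = 7.31. For an amphiprotic species, pH ≈ ½(pKa₁ + pKa₂) = ½(2.07 + 7.31) = 4.69.

pH = 4.69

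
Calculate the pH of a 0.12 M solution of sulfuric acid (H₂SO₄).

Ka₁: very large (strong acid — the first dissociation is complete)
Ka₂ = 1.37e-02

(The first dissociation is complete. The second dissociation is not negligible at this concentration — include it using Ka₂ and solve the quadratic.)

First dissociation is complete: [H⁺]₀ = [HSO₄⁻]₀ = C = 0.12 M. Second dissociation HSO₄⁻ ⇌ H⁺ + SO₄²⁻: let x = [SO₄²⁻]. Ka₂ = (C + x)·x / (C − x) = 1.37e-02 → x² + (C + Ka₂)·x − Ka₂·C = 0 → x² + 0.13370·x − 1.644e-03 = 0. x = (−0.13370 + √(0.13370² + 4 × 1.644e-03)) / 2 = 1.1335e-02 M. [H⁺] = C + x = 0.12 + 1.1335e-02 = 1.3134e-01 M. pH = -log(1.3134e-01) = 0.88.

pH = 0.88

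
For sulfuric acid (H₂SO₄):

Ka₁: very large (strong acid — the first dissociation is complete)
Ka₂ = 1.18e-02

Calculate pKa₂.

pKa₂ = -log(Ka₂) = -log(1.18e-02) = 1.93.

pK_{a2} = 1.93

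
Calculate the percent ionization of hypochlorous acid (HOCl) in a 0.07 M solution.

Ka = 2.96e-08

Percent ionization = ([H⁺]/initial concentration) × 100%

Using Ka equilibrium: x² + Ka×x - Ka×C = 0. Solving: [H⁺] = 4.5504e-05. Percent = (4.5504e-05/0.07) × 100

Percent ionization = 0.065%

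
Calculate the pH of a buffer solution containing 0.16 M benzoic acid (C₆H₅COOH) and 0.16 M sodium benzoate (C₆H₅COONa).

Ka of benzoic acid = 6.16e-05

pKa = -log(6.16e-05) = 4.21. pH = pKa + log([A⁻]/[HA]) = 4.21 + log(0.16/0.16)

pH = 4.21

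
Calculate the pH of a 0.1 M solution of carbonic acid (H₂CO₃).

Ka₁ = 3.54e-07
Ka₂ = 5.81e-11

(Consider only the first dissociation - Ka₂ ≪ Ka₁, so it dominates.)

First dissociation dominates. From Ka₁ = [H⁺][HA⁻]/[H₂A], x² + Ka₁·x − Ka₁·C = 0 with C = 0.1 M and Ka₁ = 3.54e-07. Solving: [H⁺] = (−Ka₁ + √(Ka₁² + 4·Ka₁·C)) / 2 = 1.8797e-04 M. pH = -log(1.8797e-04) = 3.73.

pH = 3.73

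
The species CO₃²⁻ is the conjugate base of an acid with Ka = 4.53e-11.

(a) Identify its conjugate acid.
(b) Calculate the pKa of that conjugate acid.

(a) The conjugate acid is formed by adding one H⁺ to CO₃²⁻, giving HCO₃⁻. (b) pKa = -log(Ka) = -log(4.53e-11) = 10.34.

Conjugate acid: HCO₃⁻; pK_a = 10.34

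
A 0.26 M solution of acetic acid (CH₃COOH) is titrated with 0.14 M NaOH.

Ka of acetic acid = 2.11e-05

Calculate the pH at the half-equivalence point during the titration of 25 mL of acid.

At half-equivalence [HA] = [A⁻], so Henderson-Hasselbalch gives pH = pKa = -log(2.11e-05) = 4.68.

pH = pKa = 4.68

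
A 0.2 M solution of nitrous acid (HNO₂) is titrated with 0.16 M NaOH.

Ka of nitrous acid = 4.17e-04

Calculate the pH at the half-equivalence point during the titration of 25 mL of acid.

At half-equivalence [HA] = [A⁻], so Henderson-Hasselbalch gives pH = pKa = -log(4.17e-04) = 3.38.

pH = pKa = 3.38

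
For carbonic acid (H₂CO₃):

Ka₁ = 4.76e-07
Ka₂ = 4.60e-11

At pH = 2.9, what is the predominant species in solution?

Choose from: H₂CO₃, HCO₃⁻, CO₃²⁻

pKa₁ = 6.32, pKa₂ = 10.34. For a polyprotic acid the predominant species crosses at each pKa: below pKa_n the protonated form dominates, above it the deprotonated form does. At pH = 2.9, the predominant species is H₂CO₃.

H₂CO₃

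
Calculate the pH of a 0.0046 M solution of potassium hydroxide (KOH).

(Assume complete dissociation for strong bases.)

[OH⁻] = 0.0046 M for strong base. pOH = -log[OH⁻] = 2.34, pH = 14 - pOH

pH = 11.66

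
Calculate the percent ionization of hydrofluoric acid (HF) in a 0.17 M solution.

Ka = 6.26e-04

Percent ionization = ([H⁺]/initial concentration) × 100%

Using Ka equilibrium: x² + Ka×x - Ka×C = 0. Solving: [H⁺] = 1.0008e-02. Percent = (1.0008e-02/0.17) × 100

Percent ionization = 5.89%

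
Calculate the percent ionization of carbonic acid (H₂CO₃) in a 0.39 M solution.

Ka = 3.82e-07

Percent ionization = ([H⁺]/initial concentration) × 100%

Using Ka equilibrium: x² + Ka×x - Ka×C = 0. Solving: [H⁺] = 3.8579e-04. Percent = (3.8579e-04/0.39) × 100

Percent ionization = 0.0989%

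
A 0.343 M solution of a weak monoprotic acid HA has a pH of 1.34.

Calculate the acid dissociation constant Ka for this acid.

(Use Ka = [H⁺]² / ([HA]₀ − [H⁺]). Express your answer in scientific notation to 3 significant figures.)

[H⁺] = 10^(−pH) = 10^(−1.34) = 4.571e-02 M. For HA ⇌ H⁺ + A⁻, Ka = [H⁺][A⁻]/[HA] = [H⁺]² / ([HA]₀ − [H⁺]) = (4.571e-02)² / (0.343 − 4.571e-02) = 7.03e-03.

K_a = 7.03e-03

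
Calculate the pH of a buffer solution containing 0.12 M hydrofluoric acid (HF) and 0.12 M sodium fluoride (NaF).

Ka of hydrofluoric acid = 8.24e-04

pKa = -log(8.24e-04) = 3.08. pH = pKa + log([A⁻]/[HA]) = 3.08 + log(0.12/0.12)

pH = 3.08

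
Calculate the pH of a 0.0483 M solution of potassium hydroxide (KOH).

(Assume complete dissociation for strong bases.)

[OH⁻] = 0.0483 M for strong base. pOH = -log[OH⁻] = 1.32, pH = 14 - pOH

pH = 12.68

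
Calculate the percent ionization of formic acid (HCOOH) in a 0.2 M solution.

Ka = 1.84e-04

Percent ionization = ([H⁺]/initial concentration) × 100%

Using Ka equilibrium: x² + Ka×x - Ka×C = 0. Solving: [H⁺] = 5.9750e-03. Percent = (5.9750e-03/0.2) × 100

Percent ionization = 2.99%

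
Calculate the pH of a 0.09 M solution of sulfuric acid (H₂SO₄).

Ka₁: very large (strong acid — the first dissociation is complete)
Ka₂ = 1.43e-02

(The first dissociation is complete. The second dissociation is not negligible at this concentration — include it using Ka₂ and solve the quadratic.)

First dissociation is complete: [H⁺]₀ = [HSO₄⁻]₀ = C = 0.09 M. Second dissociation HSO₄⁻ ⇌ H⁺ + SO₄²⁻: let x = [SO₄²⁻]. Ka₂ = (C + x)·x / (C − x) = 1.43e-02 → x² + (C + Ka₂)·x − Ka₂·C = 0 → x² + 0.10430·x − 1.287e-03 = 0. x = (−0.10430 + √(0.10430² + 4 × 1.287e-03)) / 2 = 1.1148e-02 M. [H⁺] = C + x = 0.09 + 1.1148e-02 = 1.0115e-01 M. pH = -log(1.0115e-01) = 1.00.

pH = 1.00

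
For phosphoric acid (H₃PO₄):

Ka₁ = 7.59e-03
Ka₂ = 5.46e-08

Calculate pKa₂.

pKa₂ = -log(Ka₂) = -log(5.46e-08) = 7.26.

pK_{a2} = 7.26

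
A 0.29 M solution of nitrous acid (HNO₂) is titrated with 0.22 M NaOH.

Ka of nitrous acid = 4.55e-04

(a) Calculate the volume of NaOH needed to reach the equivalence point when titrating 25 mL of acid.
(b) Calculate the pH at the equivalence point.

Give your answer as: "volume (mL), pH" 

moles acid = 0.29 × 25/1000 = 0.00725 mol; V_base = moles/0.22 × 1000 = 33.0 mL. At equivalence only the conjugate base is present: [A⁻] = 0.00725/0.058 = 1.2510e-01 M. Kb = Kw/Ka = 2.20e-11; [OH⁻] = √(Kb × [A⁻]) = 1.6581e-06; pOH = 5.78; pH = 14 - pOH = 8.22.

V = 33.0 mL, pH = 8.22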